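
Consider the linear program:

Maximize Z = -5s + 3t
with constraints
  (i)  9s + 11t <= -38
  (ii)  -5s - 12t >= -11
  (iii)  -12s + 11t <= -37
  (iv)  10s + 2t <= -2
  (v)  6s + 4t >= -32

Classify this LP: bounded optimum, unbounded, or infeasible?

bounded optimum

Extreme points and Z = -5s + 3t:
  (-1/21, -263/77) → Z = -2312/231
  (27/46, -181/46) → Z = -339/23
  (-34/19, -101/19) → Z = -7
  (2, -11) → Z = -43
The feasible region has finitely many vertices and no improving ray; the maximum is -7 at (-34/19, -101/19).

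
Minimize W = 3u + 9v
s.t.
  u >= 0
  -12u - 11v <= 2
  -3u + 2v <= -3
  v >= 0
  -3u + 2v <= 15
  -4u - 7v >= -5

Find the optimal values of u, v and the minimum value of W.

Vertices and W = 3u + 9v:
  (1, 0) → W = 3
  (31/29, 3/29) → W = 120/29
  (5/4, 0) → W = 15/4

The optimum lies where -3u + 2v = -3 and v = 0.
Solving simultaneously gives u = 1, v = 0.

u = 1, v = 0, minimum W = 3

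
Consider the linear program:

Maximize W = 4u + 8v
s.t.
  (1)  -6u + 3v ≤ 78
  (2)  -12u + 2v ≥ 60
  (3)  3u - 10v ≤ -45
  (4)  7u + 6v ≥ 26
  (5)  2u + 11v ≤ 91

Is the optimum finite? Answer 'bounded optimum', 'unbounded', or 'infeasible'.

bounded optimum

Corner points and W = 4u + 8v:
  (-154/43, 366/43) → W = 2312/43
  (-239/68, 303/34) → W = 973/17
  (-4, 9) → W = 56
The feasible region has finitely many vertices and no improving ray; the maximum is 973/17 at (-239/68, 303/34).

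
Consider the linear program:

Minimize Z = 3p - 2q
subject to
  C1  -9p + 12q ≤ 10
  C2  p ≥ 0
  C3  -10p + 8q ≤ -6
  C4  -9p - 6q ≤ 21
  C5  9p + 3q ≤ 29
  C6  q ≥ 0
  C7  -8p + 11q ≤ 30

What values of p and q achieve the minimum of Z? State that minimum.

p = 3/5, q = 0, minimum Z = 9/5

Vertices and Z = 3p - 2q:
  (125/51, 118/51) → Z = 139/51
  (3/5, 0) → Z = 9/5
  (29/9, 0) → Z = 29/3

The optimum lies where -10p + 8q = -6 and q = 0.
Solving simultaneously gives p = 3/5, q = 0.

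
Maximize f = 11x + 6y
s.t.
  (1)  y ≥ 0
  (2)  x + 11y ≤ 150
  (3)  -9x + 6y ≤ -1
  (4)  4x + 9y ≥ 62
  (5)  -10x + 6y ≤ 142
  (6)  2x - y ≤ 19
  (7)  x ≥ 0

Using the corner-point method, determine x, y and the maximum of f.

x = 359/23, y = 281/23, maximum f = 245

Extreme points and f = 11x + 6y:
  (911/105, 1349/105) → f = 3623/21
  (359/23, 281/23) → f = 245
  (127/35, 554/105) → f = 501/7
  (233/22, 24/11) → f = 2851/22

The optimum lies where x + 11y = 150 and 2x - y = 19.
Solving simultaneously gives x = 359/23, y = 281/23.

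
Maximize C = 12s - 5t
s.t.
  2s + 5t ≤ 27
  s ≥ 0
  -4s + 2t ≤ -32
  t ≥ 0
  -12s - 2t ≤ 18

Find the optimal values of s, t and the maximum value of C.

Corner points and C = 12s - 5t:
  (107/12, 11/6) → C = 587/6
  (27/2, 0) → C = 162
  (8, 0) → C = 96

The optimum lies where 2s + 5t = 27 and t = 0.
Solving simultaneously gives s = 27/2, t = 0.

s = 27/2, t = 0, maximum C = 162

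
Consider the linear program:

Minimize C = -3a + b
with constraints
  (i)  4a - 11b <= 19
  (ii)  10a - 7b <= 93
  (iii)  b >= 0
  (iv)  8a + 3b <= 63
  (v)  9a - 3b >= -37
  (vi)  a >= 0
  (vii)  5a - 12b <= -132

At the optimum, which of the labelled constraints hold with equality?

Extreme points and C = -3a + b:
  (26/17, 863/51) → C = 37/3
  (120/37, 457/37) → C = 97/37
  (0, 37/3) → C = 37/3
  (0, 11) → C = 11

The minimum is at (120/37, 457/37). Substituting into each constraint, equality holds for (iv) and (vii); the remaining constraints have slack.

(iv) and (vii)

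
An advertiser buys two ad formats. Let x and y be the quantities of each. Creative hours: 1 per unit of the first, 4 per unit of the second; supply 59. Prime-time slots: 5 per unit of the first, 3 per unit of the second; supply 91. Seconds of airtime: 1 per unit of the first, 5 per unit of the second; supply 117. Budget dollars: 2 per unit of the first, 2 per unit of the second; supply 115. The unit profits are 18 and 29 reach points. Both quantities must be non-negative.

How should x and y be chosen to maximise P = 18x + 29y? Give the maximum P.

x = 11, y = 12, maximum P = 546

Corner points and P = 18x + 29y:
  (0, 0) → P = 0
  (0, 59/4) → P = 1711/4
  (91/5, 0) → P = 1638/5
  (11, 12) → P = 546

The binding constraints are x + 4y = 59 and 5x + 3y = 91.
Solving simultaneously gives x = 11, y = 12.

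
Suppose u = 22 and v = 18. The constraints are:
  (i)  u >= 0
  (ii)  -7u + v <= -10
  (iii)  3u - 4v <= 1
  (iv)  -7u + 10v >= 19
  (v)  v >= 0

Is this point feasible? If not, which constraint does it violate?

feasible

(i): 22 ≥ 0 ✓
(ii): -136 ≤ -10 ✓
(iii): -6 ≤ 1 ✓
(iv): 26 ≥ 19 ✓
(v): 18 ≥ 0 ✓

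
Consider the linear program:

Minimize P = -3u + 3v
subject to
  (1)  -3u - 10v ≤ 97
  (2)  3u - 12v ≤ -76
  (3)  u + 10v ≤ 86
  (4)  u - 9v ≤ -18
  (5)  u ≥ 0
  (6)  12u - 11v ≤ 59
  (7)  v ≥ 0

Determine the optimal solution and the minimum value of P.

u = 136/21, v = 167/21, minimum P = 31/7

The optimum lies where 3u - 12v = -76 and u + 10v = 86.
Solving simultaneously gives u = 136/21, v = 167/21.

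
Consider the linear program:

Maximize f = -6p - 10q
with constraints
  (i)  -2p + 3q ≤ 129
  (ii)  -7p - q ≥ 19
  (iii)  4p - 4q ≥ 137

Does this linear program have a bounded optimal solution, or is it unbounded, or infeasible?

From the feasible point (61/32, -1035/32), moving in the direction (-4, -4) keeps every constraint satisfied while f increases without bound.

unbounded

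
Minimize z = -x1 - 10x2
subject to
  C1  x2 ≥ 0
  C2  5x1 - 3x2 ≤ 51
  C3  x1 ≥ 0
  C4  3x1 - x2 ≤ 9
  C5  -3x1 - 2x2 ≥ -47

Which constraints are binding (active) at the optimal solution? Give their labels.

Extreme points and z = -x1 - 10x2:
  (0, 0) → z = 0
  (3, 0) → z = -3
  (0, 47/2) → z = -235
  (65/9, 38/3) → z = -1205/9

The minimum is at (0, 47/2). Substituting into each constraint, equality holds for C3 and C5; the remaining constraints have slack.

C3 and C5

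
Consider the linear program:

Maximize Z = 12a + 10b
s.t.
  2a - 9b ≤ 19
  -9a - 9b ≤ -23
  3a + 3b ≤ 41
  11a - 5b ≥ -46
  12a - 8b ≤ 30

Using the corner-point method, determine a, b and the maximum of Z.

Extreme points and Z = 12a + 10b:
  (-299/144, 667/144) → Z = 1541/72
  (227/90, 1/30) → Z = 153/5
  (67/48, 589/48) → Z = 3347/24
  (209/30, 67/10) → Z = 753/5

a = 209/30, b = 67/10, maximum Z = 753/5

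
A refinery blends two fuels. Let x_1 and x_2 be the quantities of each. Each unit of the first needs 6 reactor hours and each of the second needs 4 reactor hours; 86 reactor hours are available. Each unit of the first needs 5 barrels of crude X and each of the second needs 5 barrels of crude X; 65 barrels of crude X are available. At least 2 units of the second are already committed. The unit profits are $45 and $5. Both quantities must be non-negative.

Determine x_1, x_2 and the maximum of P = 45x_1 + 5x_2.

x_1 = 11, x_2 = 2, maximum P = 505

Extreme points and P = 45x_1 + 5x_2:
  (0, 13) → P = 65
  (0, 2) → P = 10
  (11, 2) → P = 505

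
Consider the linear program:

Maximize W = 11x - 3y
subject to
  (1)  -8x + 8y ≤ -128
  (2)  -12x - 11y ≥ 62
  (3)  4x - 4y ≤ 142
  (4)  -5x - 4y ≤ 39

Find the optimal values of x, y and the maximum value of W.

Vertices and W = 11x - 3y:
  (114/23, -254/23) → W = 2016/23
  (25/9, -119/9) → W = 632/9
  (657/46, -488/23) → W = 10155/46
  (103/9, -433/18) → W = 3565/18

The binding constraints are -12x - 11y = 62 and 4x - 4y = 142.
Solving simultaneously gives x = 657/46, y = -488/23.

x = 657/46, y = -488/23, maximum W = 10155/46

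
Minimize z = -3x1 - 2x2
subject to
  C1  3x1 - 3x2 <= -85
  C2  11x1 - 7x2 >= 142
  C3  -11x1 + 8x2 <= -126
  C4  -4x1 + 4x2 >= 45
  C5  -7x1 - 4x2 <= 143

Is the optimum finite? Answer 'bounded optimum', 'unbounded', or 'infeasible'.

unbounded

From the feasible point (1058/9, 1313/9), moving in the direction (4, 4) keeps every constraint satisfied while z decreases without bound.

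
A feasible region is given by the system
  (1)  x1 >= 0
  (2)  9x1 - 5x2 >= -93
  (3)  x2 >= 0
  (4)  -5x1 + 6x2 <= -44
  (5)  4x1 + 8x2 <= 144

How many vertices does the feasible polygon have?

Pairwise boundary intersections that survive every other constraint:
  (44/5, 0)
  (36, 0)
  (19, 17/2)

3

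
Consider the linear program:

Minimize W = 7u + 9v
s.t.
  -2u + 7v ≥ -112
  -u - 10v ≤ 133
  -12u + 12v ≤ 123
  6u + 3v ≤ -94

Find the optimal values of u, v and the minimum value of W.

u = -471/22, v = -491/44, minimum W = -11013/44

Vertices and W = 7u + 9v:
  (-471/22, -491/44) → W = -11013/44
  (-541/57, -704/57) → W = -10123/57
  (-499/36, -65/18) → W = -4663/36

The binding constraints are -u - 10v = 133 and -12u + 12v = 123.
Solving simultaneously gives u = -471/22, v = -491/44.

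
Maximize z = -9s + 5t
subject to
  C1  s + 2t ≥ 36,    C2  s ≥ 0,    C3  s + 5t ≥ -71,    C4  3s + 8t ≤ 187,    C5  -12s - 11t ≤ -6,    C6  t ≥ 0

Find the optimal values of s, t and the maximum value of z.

s = 0, t = 187/8, maximum z = 935/8

Vertices and z = -9s + 5t:
  (0, 18) → z = 90
  (36, 0) → z = -324
  (0, 187/8) → z = 935/8
  (187/3, 0) → z = -561

The binding constraints are s = 0 and 3s + 8t = 187.
Solving simultaneously gives s = 0, t = 187/8.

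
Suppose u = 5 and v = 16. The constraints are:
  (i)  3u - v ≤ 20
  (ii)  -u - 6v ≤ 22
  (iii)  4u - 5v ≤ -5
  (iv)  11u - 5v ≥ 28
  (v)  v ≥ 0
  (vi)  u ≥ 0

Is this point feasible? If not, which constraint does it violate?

Constraint (iv): 11u - 5v = -25, which is not ≥ 28. All other constraints are satisfied.

not feasible — violates (iv)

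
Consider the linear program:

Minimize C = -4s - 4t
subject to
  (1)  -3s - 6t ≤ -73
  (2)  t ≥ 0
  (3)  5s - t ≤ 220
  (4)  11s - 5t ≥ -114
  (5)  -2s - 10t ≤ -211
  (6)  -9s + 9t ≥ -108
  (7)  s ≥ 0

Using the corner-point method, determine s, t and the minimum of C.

s = 607/7, t = 1495/7, minimum C = -8408/7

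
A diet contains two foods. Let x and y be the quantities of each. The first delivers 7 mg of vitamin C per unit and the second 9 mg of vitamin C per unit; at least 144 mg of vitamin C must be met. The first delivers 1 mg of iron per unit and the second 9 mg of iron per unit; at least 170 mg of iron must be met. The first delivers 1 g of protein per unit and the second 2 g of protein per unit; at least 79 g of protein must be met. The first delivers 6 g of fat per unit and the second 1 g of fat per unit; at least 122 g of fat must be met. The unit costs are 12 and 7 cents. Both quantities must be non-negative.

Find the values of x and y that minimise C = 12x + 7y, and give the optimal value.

x = 15, y = 32, minimum C = 404

Extreme points and C = 12x + 7y:
  (0, 122) → C = 854
  (170, 0) → C = 2040
  (53, 13) → C = 727
  (15, 32) → C = 404
The feasible region is unbounded (it extends along (0, 1), (1, 0)), but C strictly increases along every unbounded feasible direction, so there is no improving ray and the minimum is attained at a vertex.

The optimum lies where x + 2y = 79 and 6x + y = 122.
Solving simultaneously gives x = 15, y = 32.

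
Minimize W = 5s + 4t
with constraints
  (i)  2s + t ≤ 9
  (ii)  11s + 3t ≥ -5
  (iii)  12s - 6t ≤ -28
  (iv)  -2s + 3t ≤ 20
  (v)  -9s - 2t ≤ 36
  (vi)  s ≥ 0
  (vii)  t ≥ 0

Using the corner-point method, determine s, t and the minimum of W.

s = 0, t = 14/3, minimum W = 56/3

At the optimal vertex, 12s - 6t = -28 and s = 0.
Solving simultaneously gives s = 0, t = 14/3.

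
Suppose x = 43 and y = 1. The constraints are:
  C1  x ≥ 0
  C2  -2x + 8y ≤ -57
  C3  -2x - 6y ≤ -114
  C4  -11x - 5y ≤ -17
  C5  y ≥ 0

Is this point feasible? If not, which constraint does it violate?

Constraint C3: -2x - 6y = -92, which is not ≤ -114. All other constraints are satisfied.

not feasible — violates C3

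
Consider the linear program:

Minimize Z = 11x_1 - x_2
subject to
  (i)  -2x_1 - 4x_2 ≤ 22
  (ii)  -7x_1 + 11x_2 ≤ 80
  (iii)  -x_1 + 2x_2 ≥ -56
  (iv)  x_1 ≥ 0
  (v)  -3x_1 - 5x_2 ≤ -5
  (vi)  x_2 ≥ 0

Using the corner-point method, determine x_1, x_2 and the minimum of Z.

x_1 = 0, x_2 = 80/11, minimum Z = -80/11

Corner points and Z = 11x_1 - x_2:
  (0, 80/11) → Z = -80/11
  (56, 0) → Z = 616
  (0, 1) → Z = -1
  (5/3, 0) → Z = 55/3
The feasible region is unbounded (it extends along (11, 7), (2, 1)), but Z strictly increases along every unbounded feasible direction, so there is no improving ray and the minimum is attained at a vertex.

The binding constraints are -7x_1 + 11x_2 = 80 and x_1 = 0.
Solving simultaneously gives x_1 = 0, x_2 = 80/11.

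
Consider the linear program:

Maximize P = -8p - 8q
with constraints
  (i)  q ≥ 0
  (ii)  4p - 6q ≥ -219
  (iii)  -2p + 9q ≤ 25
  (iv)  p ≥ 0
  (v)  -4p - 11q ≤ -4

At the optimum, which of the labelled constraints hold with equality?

Vertices and P = -8p - 8q:
  (1, 0) → P = -8
  (0, 25/9) → P = -200/9
  (0, 4/11) → P = -32/11
The feasible region is unbounded (it extends along (9, 2), (1, 0)), but P strictly decreases along every unbounded feasible direction, so there is no improving ray and the maximum is attained at a vertex.

The maximum is at (0, 4/11). Substituting into each constraint, equality holds for (iv) and (v); the remaining constraints have slack.

(iv) and (v)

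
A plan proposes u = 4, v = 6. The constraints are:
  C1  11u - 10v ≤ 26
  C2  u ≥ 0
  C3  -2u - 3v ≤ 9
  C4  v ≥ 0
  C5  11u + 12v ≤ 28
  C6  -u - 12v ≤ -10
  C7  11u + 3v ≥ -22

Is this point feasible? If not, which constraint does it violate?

not feasible — violates C5

Constraint C5: 11u + 12v = 116, which is not ≤ 28. All other constraints are satisfied.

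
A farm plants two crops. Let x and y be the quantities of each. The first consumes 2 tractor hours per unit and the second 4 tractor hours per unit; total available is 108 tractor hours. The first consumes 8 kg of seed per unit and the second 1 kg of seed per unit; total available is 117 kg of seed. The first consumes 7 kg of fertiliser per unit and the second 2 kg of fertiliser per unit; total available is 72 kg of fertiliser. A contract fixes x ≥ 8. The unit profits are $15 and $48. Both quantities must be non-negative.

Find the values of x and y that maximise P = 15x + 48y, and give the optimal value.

x = 8, y = 8, maximum P = 504

Feasible corners and P = 15x + 48y:
  (72/7, 0) → P = 1080/7
  (8, 0) → P = 120
  (8, 8) → P = 504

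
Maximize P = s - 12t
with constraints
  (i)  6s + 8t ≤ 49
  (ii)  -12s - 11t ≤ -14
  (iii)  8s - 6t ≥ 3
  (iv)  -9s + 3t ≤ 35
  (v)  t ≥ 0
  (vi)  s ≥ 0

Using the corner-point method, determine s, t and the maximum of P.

Vertices and P = s - 12t:
  (159/50, 187/50) → P = -417/10
  (49/6, 0) → P = 49/6
  (117/160, 19/40) → P = -159/32
  (7/6, 0) → P = 7/6

s = 49/6, t = 0, maximum P = 49/6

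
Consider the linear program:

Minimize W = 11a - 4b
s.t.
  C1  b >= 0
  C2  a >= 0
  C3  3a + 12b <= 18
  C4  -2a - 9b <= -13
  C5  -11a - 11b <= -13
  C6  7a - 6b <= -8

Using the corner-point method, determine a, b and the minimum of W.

Vertices and W = 11a - 4b:
  (0, 3/2) → W = -6
  (0, 13/9) → W = -52/9
  (2/17, 25/17) → W = -78/17
  (2/25, 107/75) → W = -362/75

At the optimal vertex, a = 0 and 3a + 12b = 18.
Solving simultaneously gives a = 0, b = 3/2.

a = 0, b = 3/2, minimum W = -6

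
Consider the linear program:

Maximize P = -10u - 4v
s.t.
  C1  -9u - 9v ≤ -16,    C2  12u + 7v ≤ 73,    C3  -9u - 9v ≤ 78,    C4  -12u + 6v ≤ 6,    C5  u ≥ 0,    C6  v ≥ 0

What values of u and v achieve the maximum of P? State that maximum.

Corner points and P = -10u - 4v:
  (7/27, 41/27) → P = -26/3
  (16/9, 0) → P = -160/9
  (33/13, 79/13) → P = -646/13
  (73/12, 0) → P = -365/6

u = 7/27, v = 41/27, maximum P = -26/3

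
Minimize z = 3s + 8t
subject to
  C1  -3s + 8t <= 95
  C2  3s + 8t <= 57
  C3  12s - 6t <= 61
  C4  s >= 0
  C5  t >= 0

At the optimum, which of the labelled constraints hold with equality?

C4 and C5

Vertices and z = 3s + 8t:
  (415/57, 167/38) → z = 57
  (0, 57/8) → z = 57
  (61/12, 0) → z = 61/4
  (0, 0) → z = 0

The minimum is at (0, 0). Substituting into each constraint, equality holds for C4 and C5; the remaining constraints have slack.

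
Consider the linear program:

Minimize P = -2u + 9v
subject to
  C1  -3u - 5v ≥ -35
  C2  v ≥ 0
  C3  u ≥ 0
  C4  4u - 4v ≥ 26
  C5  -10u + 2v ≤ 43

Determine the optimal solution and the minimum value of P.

Extreme points and P = -2u + 9v:
  (35/3, 0) → P = -70/3
  (135/16, 31/16) → P = 9/16
  (13/2, 0) → P = -13

The optimum lies where -3u - 5v = -35 and v = 0.
Solving simultaneously gives u = 35/3, v = 0.

u = 35/3, v = 0, minimum P = -70/3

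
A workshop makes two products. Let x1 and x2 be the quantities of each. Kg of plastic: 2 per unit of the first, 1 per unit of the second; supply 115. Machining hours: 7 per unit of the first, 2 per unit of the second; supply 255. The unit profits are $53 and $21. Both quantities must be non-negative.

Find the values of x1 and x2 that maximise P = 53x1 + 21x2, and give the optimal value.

x1 = 25/3, x2 = 295/3, maximum P = 7520/3

Feasible corners and P = 53x1 + 21x2:
  (0, 0) → P = 0
  (0, 115) → P = 2415
  (255/7, 0) → P = 13515/7
  (25/3, 295/3) → P = 7520/3

The optimum lies where 2x1 + x2 = 115 and 7x1 + 2x2 = 255.
Solving simultaneously gives x1 = 25/3, x2 = 295/3.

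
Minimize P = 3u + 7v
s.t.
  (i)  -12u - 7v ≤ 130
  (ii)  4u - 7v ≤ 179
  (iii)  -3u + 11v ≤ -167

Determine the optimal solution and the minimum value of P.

u = 49/16, v = -667/28, minimum P = -2521/16

Vertices and P = 3u + 7v:
  (49/16, -667/28) → P = -2521/16
  (-29/17, -266/17) → P = -1949/17
  (800/23, -131/23) → P = 1483/23

The optimum lies where -12u - 7v = 130 and 4u - 7v = 179.
Solving simultaneously gives u = 49/16, v = -667/28.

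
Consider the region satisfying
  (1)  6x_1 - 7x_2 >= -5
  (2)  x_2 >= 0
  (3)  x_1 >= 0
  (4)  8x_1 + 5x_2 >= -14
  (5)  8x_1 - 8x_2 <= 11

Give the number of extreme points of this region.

The feasible vertices (each the meet of two boundaries and inside every other half-plane) are:
  (0, 5/7)
  (117/8, 53/4)
  (0, 0)
  (11/8, 0)

4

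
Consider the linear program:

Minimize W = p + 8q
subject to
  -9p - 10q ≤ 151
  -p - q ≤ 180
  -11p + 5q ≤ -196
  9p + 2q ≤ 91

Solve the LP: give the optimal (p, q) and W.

p = 101/6, q = -121/4, minimum W = -1351/6

Feasible corners and W = p + 8q:
  (241/31, -685/31) → W = -169
  (101/6, -121/4) → W = -1351/6
  (847/67, -763/67) → W = -5257/67

The optimum lies where -9p - 10q = 151 and 9p + 2q = 91.
Solving simultaneously gives p = 101/6, q = -121/4.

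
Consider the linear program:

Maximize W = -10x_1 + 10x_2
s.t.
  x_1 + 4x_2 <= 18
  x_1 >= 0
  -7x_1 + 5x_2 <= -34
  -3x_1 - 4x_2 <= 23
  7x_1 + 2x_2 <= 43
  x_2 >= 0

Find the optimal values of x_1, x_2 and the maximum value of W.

x_1 = 283/49, x_2 = 9/7, maximum W = -2200/49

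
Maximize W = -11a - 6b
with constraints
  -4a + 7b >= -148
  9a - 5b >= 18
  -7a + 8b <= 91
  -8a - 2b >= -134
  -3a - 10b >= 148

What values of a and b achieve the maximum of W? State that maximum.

a = -614/43, b = -1260/43, maximum W = 14314/43

Extreme points and W = -11a - 6b:
  (-614/43, -1260/43) → W = 14314/43
  (444/61, -1036/61) → W = 1332/61
  (-16/3, -66/5) → W = 2068/15

The optimum lies where -4a + 7b = -148 and 9a - 5b = 18.
Solving simultaneously gives a = -614/43, b = -1260/43.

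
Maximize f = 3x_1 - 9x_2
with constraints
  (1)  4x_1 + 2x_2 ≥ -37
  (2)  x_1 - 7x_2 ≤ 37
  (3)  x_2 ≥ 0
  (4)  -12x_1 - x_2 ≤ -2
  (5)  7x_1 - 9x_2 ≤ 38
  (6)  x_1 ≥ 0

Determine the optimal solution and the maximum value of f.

x_1 = 38/7, x_2 = 0, maximum f = 114/7

Corner points and f = 3x_1 - 9x_2:
  (1/6, 0) → f = 1/2
  (38/7, 0) → f = 114/7
  (0, 2) → f = -18
The feasible region is unbounded (it extends along (0, 1), (9, 7)), but f strictly decreases along every unbounded feasible direction, so there is no improving ray and the maximum is attained at a vertex.

At the optimal vertex, x_2 = 0 and 7x_1 - 9x_2 = 38.
Solving simultaneously gives x_1 = 38/7, x_2 = 0.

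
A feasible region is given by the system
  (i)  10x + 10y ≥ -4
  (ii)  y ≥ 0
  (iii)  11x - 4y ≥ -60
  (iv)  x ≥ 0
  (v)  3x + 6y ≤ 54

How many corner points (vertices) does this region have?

3

Pairwise boundary intersections that survive every other constraint:
  (0, 0)
  (18, 0)
  (0, 9)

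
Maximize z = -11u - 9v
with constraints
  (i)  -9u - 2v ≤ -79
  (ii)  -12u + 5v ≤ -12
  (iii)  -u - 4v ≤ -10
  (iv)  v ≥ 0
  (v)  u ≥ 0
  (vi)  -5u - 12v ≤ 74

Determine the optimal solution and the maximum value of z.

Feasible corners and z = -11u - 9v:
  (419/69, 280/23) → z = -12169/69
  (148/17, 11/34) → z = -3355/34
  (10, 0) → z = -110
The feasible region is unbounded (it extends along (1, 0), (5, 12)), but z strictly decreases along every unbounded feasible direction, so there is no improving ray and the maximum is attained at a vertex.

The binding constraints are -9u - 2v = -79 and -u - 4v = -10.
Solving simultaneously gives u = 148/17, v = 11/34.

u = 148/17, v = 11/34, maximum z = -3355/34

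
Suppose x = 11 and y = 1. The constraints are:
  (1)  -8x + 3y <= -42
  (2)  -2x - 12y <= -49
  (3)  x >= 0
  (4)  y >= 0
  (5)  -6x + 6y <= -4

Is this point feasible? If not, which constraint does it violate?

Constraint (2): -2x - 12y = -34, which is not ≤ -49. All other constraints are satisfied.

not feasible — violates (2)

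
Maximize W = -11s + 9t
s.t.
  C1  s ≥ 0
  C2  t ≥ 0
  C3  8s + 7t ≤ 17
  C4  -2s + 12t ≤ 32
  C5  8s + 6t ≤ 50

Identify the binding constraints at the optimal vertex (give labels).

C1 and C3

Corner points and W = -11s + 9t:
  (0, 0) → W = 0
  (0, 17/7) → W = 153/7
  (17/8, 0) → W = -187/8

The maximum is at (0, 17/7). Substituting into each constraint, equality holds for C1 and C3; the remaining constraints have slack.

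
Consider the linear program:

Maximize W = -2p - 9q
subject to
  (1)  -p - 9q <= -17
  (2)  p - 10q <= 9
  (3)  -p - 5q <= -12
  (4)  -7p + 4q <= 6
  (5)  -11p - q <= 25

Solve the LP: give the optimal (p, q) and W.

Vertices and W = -2p - 9q:
  (251/19, 8/19) → W = -574/19
  (23/4, 5/4) → W = -91/4
  (6/13, 30/13) → W = -282/13
The feasible region is unbounded (it extends along (10, 1), (4, 7)), but W strictly decreases along every unbounded feasible direction, so there is no improving ray and the maximum is attained at a vertex.

The binding constraints are -p - 5q = -12 and -7p + 4q = 6.
Solving simultaneously gives p = 6/13, q = 30/13.

p = 6/13, q = 30/13, maximum W = -282/13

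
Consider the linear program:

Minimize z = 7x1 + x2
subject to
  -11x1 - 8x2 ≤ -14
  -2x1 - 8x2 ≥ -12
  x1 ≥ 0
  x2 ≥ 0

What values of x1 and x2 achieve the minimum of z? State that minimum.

x1 = 2/9, x2 = 13/9, minimum z = 3

Corner points and z = 7x1 + x2:
  (2/9, 13/9) → z = 3
  (14/11, 0) → z = 98/11
  (6, 0) → z = 42

The binding constraints are -11x1 - 8x2 = -14 and -2x1 - 8x2 = -12.
Solving simultaneously gives x1 = 2/9, x2 = 13/9.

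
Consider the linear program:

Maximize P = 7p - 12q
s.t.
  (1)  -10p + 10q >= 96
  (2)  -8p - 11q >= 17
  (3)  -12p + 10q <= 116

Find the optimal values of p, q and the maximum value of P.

Vertices and P = 7p - 12q:
  (-613/95, 299/95) → P = -7879/95
  (-10, -2/5) → P = -326/5
  (-723/106, 181/53) → P = -9405/106

The binding constraints are -10p + 10q = 96 and -12p + 10q = 116.
Solving simultaneously gives p = -10, q = -2/5.

p = -10, q = -2/5, maximum P = -326/5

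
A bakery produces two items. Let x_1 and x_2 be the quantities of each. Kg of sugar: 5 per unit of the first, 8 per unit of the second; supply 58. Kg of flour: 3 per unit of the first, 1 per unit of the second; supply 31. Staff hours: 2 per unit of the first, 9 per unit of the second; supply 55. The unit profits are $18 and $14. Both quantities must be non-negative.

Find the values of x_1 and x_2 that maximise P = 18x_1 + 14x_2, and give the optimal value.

x_1 = 10, x_2 = 1, maximum P = 194

The binding constraints are 5x_1 + 8x_2 = 58 and 3x_1 + x_2 = 31.
Solving simultaneously gives x_1 = 10, x_2 = 1.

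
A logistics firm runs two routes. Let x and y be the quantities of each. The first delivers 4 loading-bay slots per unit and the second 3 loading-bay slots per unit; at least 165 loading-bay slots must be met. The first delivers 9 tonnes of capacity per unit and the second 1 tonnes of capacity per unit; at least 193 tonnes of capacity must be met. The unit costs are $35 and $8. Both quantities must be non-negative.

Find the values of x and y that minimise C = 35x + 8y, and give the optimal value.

x = 18, y = 31, minimum C = 878

The feasible region is unbounded (it extends along (0, 1), (1, 0)), but C strictly increases along every unbounded feasible direction, so there is no improving ray and the minimum is attained at a vertex.

At the optimal vertex, 4x + 3y = 165 and 9x + y = 193.
Solving simultaneously gives x = 18, y = 31.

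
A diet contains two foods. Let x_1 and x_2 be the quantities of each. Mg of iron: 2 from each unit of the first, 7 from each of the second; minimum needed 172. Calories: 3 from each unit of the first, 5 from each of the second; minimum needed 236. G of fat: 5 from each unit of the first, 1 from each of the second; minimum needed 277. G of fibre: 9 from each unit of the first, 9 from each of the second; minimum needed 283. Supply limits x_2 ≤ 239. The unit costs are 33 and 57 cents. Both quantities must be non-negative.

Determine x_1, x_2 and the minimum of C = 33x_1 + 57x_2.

Corner points and C = 33x_1 + 57x_2:
  (86, 0) → C = 2838
  (72, 4) → C = 2604
  (1149/22, 349/22) → C = 28905/11
  (38/5, 239) → C = 69369/5
The feasible region is unbounded (it extends along (1, 0)), but C strictly increases along every unbounded feasible direction, so there is no improving ray and the minimum is attained at a vertex.

x_1 = 72, x_2 = 4, minimum C = 2604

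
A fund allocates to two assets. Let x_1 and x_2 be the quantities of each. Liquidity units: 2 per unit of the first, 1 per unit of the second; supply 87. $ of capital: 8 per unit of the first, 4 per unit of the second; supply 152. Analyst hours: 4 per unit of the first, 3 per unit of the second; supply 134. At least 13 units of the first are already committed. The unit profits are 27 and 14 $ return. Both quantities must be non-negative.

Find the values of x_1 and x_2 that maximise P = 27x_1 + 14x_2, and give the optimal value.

Feasible corners and P = 27x_1 + 14x_2:
  (19, 0) → P = 513
  (13, 0) → P = 351
  (13, 12) → P = 519

The binding constraints are 8x_1 + 4x_2 = 152 and x_1 = 13.
Solving simultaneously gives x_1 = 13, x_2 = 12.

x_1 = 13, x_2 = 12, maximum P = 519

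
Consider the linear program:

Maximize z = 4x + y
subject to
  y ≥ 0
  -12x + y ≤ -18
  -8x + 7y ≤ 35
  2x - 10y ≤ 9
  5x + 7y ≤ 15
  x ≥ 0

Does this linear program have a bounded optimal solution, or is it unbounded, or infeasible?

Corner points and z = 4x + y:
  (3/2, 0) → z = 6
  (3, 0) → z = 12
  (141/89, 90/89) → z = 654/89
The feasible region has finitely many vertices and no improving ray; the maximum is 12 at (3, 0).

bounded optimum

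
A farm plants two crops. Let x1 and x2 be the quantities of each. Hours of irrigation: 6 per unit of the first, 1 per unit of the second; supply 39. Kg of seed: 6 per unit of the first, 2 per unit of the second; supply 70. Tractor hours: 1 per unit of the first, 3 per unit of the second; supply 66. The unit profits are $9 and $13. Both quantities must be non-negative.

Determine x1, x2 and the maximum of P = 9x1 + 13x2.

Vertices and P = 9x1 + 13x2:
  (0, 0) → P = 0
  (0, 22) → P = 286
  (13/2, 0) → P = 117/2
  (3, 21) → P = 300

At the optimal vertex, 6x1 + x2 = 39 and x1 + 3x2 = 66.
Solving simultaneously gives x1 = 3, x2 = 21.

x1 = 3, x2 = 21, maximum P = 300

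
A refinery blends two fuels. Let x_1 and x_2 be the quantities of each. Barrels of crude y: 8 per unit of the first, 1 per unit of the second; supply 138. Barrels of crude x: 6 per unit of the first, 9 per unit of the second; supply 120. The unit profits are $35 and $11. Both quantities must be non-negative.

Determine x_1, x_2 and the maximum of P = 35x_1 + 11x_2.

The optimum lies where 8x_1 + x_2 = 138 and 6x_1 + 9x_2 = 120.
Solving simultaneously gives x_1 = 17, x_2 = 2.

x_1 = 17, x_2 = 2, maximum P = 617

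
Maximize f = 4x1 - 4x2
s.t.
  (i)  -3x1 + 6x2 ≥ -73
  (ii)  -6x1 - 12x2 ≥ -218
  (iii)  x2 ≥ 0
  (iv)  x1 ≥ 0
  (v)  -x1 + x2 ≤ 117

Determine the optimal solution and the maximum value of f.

Corner points and f = 4x1 - 4x2:
  (91/3, 3) → f = 328/3
  (73/3, 0) → f = 292/3
  (0, 109/6) → f = -218/3
  (0, 0) → f = 0

At the optimal vertex, -3x1 + 6x2 = -73 and -6x1 - 12x2 = -218.
Solving simultaneously gives x1 = 91/3, x2 = 3.

x1 = 91/3, x2 = 3, maximum f = 328/3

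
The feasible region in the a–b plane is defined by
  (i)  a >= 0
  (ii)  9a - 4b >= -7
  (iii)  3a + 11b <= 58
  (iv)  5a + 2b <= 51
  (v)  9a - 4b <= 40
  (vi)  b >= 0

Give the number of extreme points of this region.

Intersecting each pair of boundary lines and keeping only the points that satisfy every inequality leaves:
  (0, 7/4)
  (0, 0)
  (155/111, 181/37)
  (224/37, 134/37)
  (40/9, 0)

5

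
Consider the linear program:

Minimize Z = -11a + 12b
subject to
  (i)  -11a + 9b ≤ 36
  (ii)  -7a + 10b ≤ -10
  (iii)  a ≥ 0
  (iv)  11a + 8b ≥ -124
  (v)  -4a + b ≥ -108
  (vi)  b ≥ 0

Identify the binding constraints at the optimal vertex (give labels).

Feasible corners and Z = -11a + 12b:
  (1070/33, 716/33) → Z = -3178/33
  (10/7, 0) → Z = -110/7
  (27, 0) → Z = -297

The minimum is at (27, 0). Substituting into each constraint, equality holds for (v) and (vi); the remaining constraints have slack.

(v) and (vi)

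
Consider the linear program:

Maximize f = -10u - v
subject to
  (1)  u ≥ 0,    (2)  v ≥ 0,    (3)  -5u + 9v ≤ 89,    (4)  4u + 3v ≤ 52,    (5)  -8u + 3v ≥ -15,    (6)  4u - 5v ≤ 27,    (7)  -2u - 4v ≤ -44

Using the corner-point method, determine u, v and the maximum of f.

Vertices and f = -10u - v:
  (67/17, 616/51) → f = -2626/51
  (20/19, 199/19) → f = -21
  (67/12, 89/9) → f = -1183/18
  (96/19, 161/19) → f = -59

The binding constraints are -5u + 9v = 89 and -2u - 4v = -44.
Solving simultaneously gives u = 20/19, v = 199/19.

u = 20/19, v = 199/19, maximum f = -21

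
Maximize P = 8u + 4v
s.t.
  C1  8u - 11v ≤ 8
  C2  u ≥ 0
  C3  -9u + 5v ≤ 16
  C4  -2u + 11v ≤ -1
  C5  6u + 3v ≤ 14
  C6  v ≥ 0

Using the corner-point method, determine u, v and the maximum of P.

u = 7/6, v = 4/33, maximum P = 108/11

Vertices and P = 8u + 4v:
  (7/6, 4/33) → P = 108/11
  (1, 0) → P = 8
  (1/2, 0) → P = 4

At the optimal vertex, 8u - 11v = 8 and -2u + 11v = -1.
Solving simultaneously gives u = 7/6, v = 4/33.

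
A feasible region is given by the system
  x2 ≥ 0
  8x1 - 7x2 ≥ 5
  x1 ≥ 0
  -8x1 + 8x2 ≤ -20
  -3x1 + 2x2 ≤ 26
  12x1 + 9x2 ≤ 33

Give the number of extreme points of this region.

Intersecting each pair of boundary lines and keeping only the points that satisfy every inequality leaves:
  (5/2, 0)
  (11/4, 0)
  (37/14, 1/7)

3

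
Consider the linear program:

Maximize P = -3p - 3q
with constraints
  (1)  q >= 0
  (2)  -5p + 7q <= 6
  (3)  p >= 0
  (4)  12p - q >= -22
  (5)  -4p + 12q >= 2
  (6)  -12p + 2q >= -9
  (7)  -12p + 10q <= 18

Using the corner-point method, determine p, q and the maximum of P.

Extreme points and P = -3p - 3q:
  (0, 6/7) → P = -18/7
  (75/74, 117/74) → P = -288/37
  (0, 1/6) → P = -1/2
  (14/17, 15/34) → P = -129/34

p = 0, q = 1/6, maximum P = -1/2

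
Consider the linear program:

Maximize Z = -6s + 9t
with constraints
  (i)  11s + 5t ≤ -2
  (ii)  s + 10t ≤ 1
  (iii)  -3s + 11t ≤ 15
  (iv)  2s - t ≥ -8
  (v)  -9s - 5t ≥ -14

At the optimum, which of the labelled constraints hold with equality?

(iii) and (iv)

Extreme points and Z = -6s + 9t:
  (-5/21, 13/105) → Z = 89/35
  (-139/41, 18/41) → Z = 996/41
  (-73/19, 6/19) → Z = 492/19
The feasible region is unbounded (it extends along (5, -11), (-1, -2)), but Z strictly decreases along every unbounded feasible direction, so there is no improving ray and the maximum is attained at a vertex.

The maximum is at (-73/19, 6/19). Substituting into each constraint, equality holds for (iii) and (iv); the remaining constraints have slack.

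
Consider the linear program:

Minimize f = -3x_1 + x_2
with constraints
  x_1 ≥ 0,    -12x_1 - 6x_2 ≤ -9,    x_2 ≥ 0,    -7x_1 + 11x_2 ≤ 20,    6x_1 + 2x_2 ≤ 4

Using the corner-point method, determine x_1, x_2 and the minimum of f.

The binding constraints are -12x_1 - 6x_2 = -9 and 6x_1 + 2x_2 = 4.
Solving simultaneously gives x_1 = 1/2, x_2 = 1/2.

x_1 = 1/2, x_2 = 1/2, minimum f = -1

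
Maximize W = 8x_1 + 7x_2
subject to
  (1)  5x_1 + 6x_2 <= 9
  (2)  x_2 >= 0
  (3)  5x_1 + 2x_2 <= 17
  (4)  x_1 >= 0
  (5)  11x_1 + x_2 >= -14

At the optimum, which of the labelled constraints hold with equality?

Extreme points and W = 8x_1 + 7x_2:
  (9/5, 0) → W = 72/5
  (0, 3/2) → W = 21/2
  (0, 0) → W = 0

The maximum is at (9/5, 0). Substituting into each constraint, equality holds for (1) and (2); the remaining constraints have slack.

(1) and (2)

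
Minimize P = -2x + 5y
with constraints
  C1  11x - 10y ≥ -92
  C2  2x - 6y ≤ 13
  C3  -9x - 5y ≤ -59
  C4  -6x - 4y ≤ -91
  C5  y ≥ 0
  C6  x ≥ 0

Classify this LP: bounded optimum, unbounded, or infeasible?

From the feasible point (271/52, 1553/104), moving in the direction (6, 2) keeps every constraint satisfied while P decreases without bound.

unbounded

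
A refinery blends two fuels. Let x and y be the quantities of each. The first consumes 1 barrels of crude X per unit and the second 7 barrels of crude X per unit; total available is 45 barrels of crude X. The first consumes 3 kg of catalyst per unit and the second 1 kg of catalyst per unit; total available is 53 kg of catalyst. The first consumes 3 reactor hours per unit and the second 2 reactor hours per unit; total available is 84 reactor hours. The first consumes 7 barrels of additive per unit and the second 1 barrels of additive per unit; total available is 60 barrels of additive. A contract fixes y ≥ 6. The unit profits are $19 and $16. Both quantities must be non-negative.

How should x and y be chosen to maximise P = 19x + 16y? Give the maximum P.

Corner points and P = 19x + 16y:
  (0, 45/7) → P = 720/7
  (0, 6) → P = 96
  (3, 6) → P = 153

At the optimal vertex, x + 7y = 45 and y = 6.
Solving simultaneously gives x = 3, y = 6.

x = 3, y = 6, maximum P = 153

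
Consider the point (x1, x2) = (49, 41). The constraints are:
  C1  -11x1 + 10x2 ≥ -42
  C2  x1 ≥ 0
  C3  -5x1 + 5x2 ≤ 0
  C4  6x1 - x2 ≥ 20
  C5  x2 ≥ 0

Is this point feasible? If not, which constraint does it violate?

not feasible — violates C1

Constraint C1: -11x1 + 10x2 = -129, which is not ≥ -42. All other constraints are satisfied.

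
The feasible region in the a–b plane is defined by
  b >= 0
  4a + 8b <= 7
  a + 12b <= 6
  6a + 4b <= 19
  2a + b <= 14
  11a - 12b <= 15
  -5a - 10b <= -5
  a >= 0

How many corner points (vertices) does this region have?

Pairwise boundary intersections that survive every other constraint:
  (15/11, 0)
  (1, 0)
  (9/10, 17/40)
  (3/2, 1/8)
  (0, 1/2)

5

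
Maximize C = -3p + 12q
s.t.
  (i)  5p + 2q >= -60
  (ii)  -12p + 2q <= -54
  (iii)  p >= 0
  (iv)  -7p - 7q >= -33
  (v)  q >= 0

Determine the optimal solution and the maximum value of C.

p = 222/49, q = 9/49, maximum C = -558/49

Vertices and C = -3p + 12q:
  (222/49, 9/49) → C = -558/49
  (9/2, 0) → C = -27/2
  (33/7, 0) → C = -99/7

The binding constraints are -12p + 2q = -54 and -7p - 7q = -33.
Solving simultaneously gives p = 222/49, q = 9/49.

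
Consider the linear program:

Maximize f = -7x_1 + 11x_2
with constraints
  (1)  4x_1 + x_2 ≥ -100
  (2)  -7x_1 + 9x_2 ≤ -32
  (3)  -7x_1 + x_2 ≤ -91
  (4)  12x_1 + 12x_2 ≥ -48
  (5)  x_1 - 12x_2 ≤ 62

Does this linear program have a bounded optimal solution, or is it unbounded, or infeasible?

From the feasible point (787/56, 59/8), moving in the direction (9, 7) keeps every constraint satisfied while f increases without bound.

unbounded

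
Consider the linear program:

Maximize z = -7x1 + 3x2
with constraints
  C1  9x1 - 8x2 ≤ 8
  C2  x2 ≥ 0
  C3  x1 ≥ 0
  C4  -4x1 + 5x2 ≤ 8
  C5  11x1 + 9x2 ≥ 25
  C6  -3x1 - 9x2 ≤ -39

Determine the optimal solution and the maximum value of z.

Extreme points and z = -7x1 + 3x2:
  (8, 8) → z = -32
  (128/35, 109/35) → z = -569/35
  (41/17, 60/17) → z = -107/17

x1 = 41/17, x2 = 60/17, maximum z = -107/17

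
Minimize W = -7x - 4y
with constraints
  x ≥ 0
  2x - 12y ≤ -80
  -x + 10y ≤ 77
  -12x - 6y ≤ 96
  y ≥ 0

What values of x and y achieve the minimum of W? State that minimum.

Extreme points and W = -7x - 4y:
  (0, 20/3) → W = -80/3
  (0, 77/10) → W = -154/5
  (31/2, 37/4) → W = -291/2

The binding constraints are 2x - 12y = -80 and -x + 10y = 77.
Solving simultaneously gives x = 31/2, y = 37/4.

x = 31/2, y = 37/4, minimum W = -291/2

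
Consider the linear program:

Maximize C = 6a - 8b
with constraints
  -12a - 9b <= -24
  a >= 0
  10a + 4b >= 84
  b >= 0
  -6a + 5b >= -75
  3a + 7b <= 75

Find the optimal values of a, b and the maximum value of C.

Feasible corners and C = 6a - 8b:
  (42/5, 0) → C = 252/5
  (144/29, 249/29) → C = -1128/29
  (25/2, 0) → C = 75
  (300/19, 75/19) → C = 1200/19

The optimum lies where b = 0 and -6a + 5b = -75.
Solving simultaneously gives a = 25/2, b = 0.

a = 25/2, b = 0, maximum C = 75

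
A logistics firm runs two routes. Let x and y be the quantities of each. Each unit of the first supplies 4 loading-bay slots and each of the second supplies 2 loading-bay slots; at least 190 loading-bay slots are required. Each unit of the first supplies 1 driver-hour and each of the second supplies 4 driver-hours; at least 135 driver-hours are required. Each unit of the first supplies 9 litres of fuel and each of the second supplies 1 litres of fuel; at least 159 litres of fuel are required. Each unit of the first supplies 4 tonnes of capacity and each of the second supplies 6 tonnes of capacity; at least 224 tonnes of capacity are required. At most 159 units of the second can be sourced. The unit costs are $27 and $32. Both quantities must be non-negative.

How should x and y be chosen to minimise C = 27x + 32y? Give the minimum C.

The feasible region is unbounded (it extends along (1, 0)), but C strictly increases along every unbounded feasible direction, so there is no improving ray and the minimum is attained at a vertex.

The binding constraints are 4x + 2y = 190 and x + 4y = 135.
Solving simultaneously gives x = 35, y = 25.

x = 35, y = 25, minimum C = 1745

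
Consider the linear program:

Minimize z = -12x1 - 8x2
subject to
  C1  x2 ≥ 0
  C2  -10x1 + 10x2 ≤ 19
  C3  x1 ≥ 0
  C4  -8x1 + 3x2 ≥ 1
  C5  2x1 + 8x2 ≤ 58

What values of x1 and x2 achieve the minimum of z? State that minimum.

Corner points and z = -12x1 - 8x2:
  (0, 19/10) → z = -76/5
  (47/50, 71/25) → z = -34
  (0, 1/3) → z = -8/3

x1 = 47/50, x2 = 71/25, minimum z = -34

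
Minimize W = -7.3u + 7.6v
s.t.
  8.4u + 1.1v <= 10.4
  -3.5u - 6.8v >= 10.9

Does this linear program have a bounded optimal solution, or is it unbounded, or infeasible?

unbounded

From the feasible point (8271/5327, -1828/761), moving in the direction (1.1, -8.4) keeps every constraint satisfied while W decreases without bound.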